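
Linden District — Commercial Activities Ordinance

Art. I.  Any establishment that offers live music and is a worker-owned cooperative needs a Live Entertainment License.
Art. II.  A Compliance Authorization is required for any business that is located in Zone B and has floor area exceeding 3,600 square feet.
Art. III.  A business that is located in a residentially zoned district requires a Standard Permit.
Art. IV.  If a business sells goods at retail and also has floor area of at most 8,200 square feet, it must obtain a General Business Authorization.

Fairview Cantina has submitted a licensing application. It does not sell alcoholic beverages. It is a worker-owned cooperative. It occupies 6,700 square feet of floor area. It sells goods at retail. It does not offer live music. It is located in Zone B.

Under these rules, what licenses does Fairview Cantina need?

Art. I. does not offer live music; is a worker-owned cooperative → Live Entertainment License not required.
Art. II. is located in Zone B; floor area 6,700 square feet > 3,600 square feet → Compliance Authorization required.
Art. III. is located in Zone B (not: is located in a residentially zoned district) → Standard Permit not required.
Art. IV. sells goods at retail; floor area 6,700 square feet ≤ 8,200 square feet → General Business Authorization required.

Compliance Authorization, General Business Authorization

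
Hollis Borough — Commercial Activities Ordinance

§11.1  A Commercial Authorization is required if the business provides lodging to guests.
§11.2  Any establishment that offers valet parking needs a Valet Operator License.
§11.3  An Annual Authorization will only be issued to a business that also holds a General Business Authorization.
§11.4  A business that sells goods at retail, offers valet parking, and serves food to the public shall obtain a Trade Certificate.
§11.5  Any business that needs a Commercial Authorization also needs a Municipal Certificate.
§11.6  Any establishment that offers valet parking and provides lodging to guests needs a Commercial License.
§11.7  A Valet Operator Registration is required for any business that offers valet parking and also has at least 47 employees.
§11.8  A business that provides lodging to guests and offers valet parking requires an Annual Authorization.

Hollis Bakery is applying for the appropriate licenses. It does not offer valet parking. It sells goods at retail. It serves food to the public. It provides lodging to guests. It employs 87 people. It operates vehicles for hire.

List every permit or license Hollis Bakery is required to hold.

Commercial Authorization, Municipal Certificate

§11.1 provides lodging to guests → Commercial Authorization required.
§11.2 does not offer valet parking → Valet Operator License not required.
§11.3 Annual Authorization is not required → no effect.
§11.4 sells goods at retail; does not offer valet parking; serves food to the public → Trade Certificate not required.
§11.5 Commercial Authorization is required → Municipal Certificate also required.
§11.6 does not offer valet parking; provides lodging to guests → Commercial License not required.
§11.7 does not offer valet parking; employees 87 ≥ 47 → Valet Operator Registration not required.
§11.8 provides lodging to guests; does not offer valet parking → Annual Authorization not required.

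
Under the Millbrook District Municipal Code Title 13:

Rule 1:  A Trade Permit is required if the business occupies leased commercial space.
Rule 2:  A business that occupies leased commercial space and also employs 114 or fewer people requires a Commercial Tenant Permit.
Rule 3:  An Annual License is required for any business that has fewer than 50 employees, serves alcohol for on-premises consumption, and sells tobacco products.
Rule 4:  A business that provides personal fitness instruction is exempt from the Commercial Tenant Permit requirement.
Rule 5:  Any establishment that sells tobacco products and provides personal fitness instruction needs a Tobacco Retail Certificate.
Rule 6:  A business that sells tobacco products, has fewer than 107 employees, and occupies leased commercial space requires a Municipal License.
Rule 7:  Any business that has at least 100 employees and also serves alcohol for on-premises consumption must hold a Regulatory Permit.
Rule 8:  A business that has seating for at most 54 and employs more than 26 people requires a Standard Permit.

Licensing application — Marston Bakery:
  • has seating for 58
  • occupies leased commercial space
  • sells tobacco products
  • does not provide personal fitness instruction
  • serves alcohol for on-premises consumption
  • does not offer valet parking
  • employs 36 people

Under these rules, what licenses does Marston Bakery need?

Annual License, Commercial Tenant Permit, Municipal License, Trade Permit

Rule 1: occupies leased commercial space → Trade Permit required.
Rule 2: occupies leased commercial space; employees 36 ≤ 114 → Commercial Tenant Permit required.
Rule 3: employees 36 < 50; serves alcohol for on-premises consumption; sells tobacco products → Annual License required.
Rule 4: does not provide personal fitness instruction → Commercial Tenant Permit exemption does not apply.
Rule 5: sells tobacco products; does not provide personal fitness instruction → Tobacco Retail Certificate not required.
Rule 6: sells tobacco products; employees 36 < 107; occupies leased commercial space → Municipal License required.
Rule 7: employees 36 < 100; serves alcohol for on-premises consumption → Regulatory Permit not required.
Rule 8: seating 58 > 54; employees 36 > 26 → Standard Permit not required.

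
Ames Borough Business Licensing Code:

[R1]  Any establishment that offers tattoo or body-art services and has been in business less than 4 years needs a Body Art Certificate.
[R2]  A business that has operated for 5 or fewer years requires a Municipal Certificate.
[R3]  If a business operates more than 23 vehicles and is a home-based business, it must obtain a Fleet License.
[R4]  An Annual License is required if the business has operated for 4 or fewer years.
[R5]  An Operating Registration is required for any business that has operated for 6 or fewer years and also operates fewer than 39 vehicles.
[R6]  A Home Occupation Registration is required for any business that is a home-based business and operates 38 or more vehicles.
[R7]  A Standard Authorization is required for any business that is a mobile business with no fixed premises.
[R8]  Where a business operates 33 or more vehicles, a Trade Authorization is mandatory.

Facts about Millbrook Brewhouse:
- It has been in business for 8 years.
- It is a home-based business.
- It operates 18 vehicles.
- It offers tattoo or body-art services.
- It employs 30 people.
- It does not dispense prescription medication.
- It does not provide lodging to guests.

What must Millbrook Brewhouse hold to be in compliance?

None

[R1] offers tattoo or body-art services; years in business 8 ≥ 4 → Body Art Certificate not required.
[R2] years in business 8 > 5 → Municipal Certificate not required.
[R3] vehicles 18 ≤ 23; is a home-based business → Fleet License not required.
[R4] years in business 8 > 4 → Annual License not required.
[R5] years in business 8 > 6; vehicles 18 < 39 → Operating Registration not required.
[R6] is a home-based business; vehicles 18 < 38 → Home Occupation Registration not required.
[R7] is a home-based business (not: is a mobile business with no fixed premises) → Standard Authorization not required.
[R8] vehicles 18 < 33 → Trade Authorization not required.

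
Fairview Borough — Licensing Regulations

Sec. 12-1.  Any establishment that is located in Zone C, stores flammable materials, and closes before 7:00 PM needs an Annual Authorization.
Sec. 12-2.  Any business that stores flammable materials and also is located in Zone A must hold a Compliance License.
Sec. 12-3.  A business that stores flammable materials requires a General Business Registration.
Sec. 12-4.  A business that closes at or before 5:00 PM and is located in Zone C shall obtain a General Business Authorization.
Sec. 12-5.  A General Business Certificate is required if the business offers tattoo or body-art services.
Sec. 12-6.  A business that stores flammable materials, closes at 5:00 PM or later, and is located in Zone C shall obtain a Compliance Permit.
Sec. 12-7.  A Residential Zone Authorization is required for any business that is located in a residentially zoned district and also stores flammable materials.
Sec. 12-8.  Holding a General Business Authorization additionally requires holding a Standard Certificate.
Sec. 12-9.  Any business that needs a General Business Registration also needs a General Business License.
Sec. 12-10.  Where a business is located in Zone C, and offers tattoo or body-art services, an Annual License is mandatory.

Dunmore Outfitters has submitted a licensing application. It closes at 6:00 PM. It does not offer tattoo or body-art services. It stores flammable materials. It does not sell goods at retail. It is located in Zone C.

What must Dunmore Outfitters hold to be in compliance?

Sec. 12-1. is located in Zone C; stores flammable materials; closes 6:00 PM, at/before 7:00 PM → Annual Authorization required.
Sec. 12-2. stores flammable materials; is located in Zone C (not: is located in Zone A) → Compliance License not required.
Sec. 12-3. stores flammable materials → General Business Registration required.
Sec. 12-4. closes 6:00 PM, after 5:00 PM; is located in Zone C → General Business Authorization not required.
Sec. 12-5. does not offer tattoo or body-art services → General Business Certificate not required.
Sec. 12-6. stores flammable materials; closes 6:00 PM, after 5:00 PM; is located in Zone C → Compliance Permit required.
Sec. 12-7. is located in Zone C (not: is located in a residentially zoned district); stores flammable materials → Residential Zone Authorization not required.
Sec. 12-8. General Business Authorization is not required → no effect.
Sec. 12-9. General Business Registration is required → General Business License also required.
Sec. 12-10. is located in Zone C; does not offer tattoo or body-art services → Annual License not required.

Annual Authorization, Compliance Permit, General Business License, General Business Registration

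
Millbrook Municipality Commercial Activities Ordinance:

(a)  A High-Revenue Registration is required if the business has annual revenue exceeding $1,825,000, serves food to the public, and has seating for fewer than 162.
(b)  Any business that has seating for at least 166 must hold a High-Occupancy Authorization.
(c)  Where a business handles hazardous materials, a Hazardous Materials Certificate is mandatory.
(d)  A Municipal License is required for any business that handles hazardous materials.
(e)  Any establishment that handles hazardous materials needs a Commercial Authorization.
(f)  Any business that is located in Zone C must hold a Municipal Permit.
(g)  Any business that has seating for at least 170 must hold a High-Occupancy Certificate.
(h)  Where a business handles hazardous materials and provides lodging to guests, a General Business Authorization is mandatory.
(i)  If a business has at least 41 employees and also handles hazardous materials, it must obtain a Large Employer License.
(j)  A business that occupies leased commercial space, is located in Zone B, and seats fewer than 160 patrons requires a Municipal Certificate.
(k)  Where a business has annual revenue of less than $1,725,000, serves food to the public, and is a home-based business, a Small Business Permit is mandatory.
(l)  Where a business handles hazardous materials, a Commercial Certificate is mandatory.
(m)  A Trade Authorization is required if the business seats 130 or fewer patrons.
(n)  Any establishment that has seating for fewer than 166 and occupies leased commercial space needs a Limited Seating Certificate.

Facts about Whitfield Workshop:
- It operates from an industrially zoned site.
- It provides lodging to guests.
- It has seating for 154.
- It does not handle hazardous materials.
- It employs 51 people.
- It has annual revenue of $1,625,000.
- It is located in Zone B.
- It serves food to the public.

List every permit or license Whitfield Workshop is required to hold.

None

(a) revenue $1,625,000 ≤ $1,825,000; serves food to the public; seating 154 < 162 → High-Revenue Registration not required.
(b) seating 154 < 166 → High-Occupancy Authorization not required.
(c) does not handle hazardous materials → Hazardous Materials Certificate not required.
(d) does not handle hazardous materials → Municipal License not required.
(e) does not handle hazardous materials → Commercial Authorization not required.
(f) is located in Zone B (not: is located in Zone C) → Municipal Permit not required.
(g) seating 154 < 170 → High-Occupancy Certificate not required.
(h) does not handle hazardous materials; provides lodging to guests → General Business Authorization not required.
(i) employees 51 ≥ 41; does not handle hazardous materials → Large Employer License not required.
(j) operates from an industrially zoned site (not: occupies leased commercial space); is located in Zone B; seating 154 < 160 → Municipal Certificate not required.
(k) revenue $1,625,000 < $1,725,000; serves food to the public; operates from an industrially zoned site (not: is a home-based business) → Small Business Permit not required.
(l) does not handle hazardous materials → Commercial Certificate not required.
(m) seating 154 > 130 → Trade Authorization not required.
(n) seating 154 < 166; operates from an industrially zoned site (not: occupies leased commercial space) → Limited Seating Certificate not required.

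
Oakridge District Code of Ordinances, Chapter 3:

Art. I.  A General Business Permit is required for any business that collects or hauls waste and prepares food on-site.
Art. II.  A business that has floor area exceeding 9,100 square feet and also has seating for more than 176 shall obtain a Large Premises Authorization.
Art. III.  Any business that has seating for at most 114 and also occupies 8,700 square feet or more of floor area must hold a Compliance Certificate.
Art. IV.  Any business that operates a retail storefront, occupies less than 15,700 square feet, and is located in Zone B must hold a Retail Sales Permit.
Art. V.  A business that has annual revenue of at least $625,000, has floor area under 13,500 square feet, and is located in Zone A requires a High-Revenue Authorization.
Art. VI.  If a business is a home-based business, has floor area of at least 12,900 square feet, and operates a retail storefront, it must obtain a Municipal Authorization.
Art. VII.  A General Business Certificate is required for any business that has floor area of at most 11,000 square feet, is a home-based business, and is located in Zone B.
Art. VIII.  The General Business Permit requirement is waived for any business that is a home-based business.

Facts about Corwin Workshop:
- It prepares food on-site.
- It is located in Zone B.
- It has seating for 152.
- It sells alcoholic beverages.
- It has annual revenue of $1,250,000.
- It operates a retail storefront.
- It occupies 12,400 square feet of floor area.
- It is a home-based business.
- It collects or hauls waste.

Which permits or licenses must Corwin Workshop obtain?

Art. I. collects or hauls waste; prepares food on-site → General Business Permit required.
Art. II. floor area 12,400 square feet > 9,100 square feet; seating 152 ≤ 176 → Large Premises Authorization not required.
Art. III. seating 152 > 114; floor area 12,400 square feet ≥ 8,700 square feet → Compliance Certificate not required.
Art. IV. operates a retail storefront; floor area 12,400 square feet < 15,700 square feet; is located in Zone B → Retail Sales Permit required.
Art. V. revenue $1,250,000 ≥ $625,000; floor area 12,400 square feet < 13,500 square feet; is located in Zone B (not: is located in Zone A) → High-Revenue Authorization not required.
Art. VI. is a home-based business; floor area 12,400 square feet < 12,900 square feet; operates a retail storefront → Municipal Authorization not required.
Art. VII. floor area 12,400 square feet > 11,000 square feet; is a home-based business; is located in Zone B → General Business Certificate not required.
Art. VIII. is a home-based business → exempt from General Business Permit.

Retail Sales Permit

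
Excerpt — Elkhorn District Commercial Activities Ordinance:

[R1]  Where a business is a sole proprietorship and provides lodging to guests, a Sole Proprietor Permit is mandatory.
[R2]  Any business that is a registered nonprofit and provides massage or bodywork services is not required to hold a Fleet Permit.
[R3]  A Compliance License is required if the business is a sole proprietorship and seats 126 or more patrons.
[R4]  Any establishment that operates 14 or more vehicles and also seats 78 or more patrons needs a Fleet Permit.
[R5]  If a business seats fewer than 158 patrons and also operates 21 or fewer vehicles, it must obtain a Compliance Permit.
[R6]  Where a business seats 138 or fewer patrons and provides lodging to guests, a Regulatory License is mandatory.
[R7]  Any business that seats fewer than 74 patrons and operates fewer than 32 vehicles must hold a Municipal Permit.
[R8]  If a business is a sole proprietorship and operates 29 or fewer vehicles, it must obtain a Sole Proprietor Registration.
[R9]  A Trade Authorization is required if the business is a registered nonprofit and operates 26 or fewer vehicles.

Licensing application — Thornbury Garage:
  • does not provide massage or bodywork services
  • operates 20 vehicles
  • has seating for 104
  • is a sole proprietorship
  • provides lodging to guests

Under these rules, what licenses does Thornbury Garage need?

[R1] is a sole proprietorship; provides lodging to guests → Sole Proprietor Permit required.
[R2] is a sole proprietorship (not: is a registered nonprofit); does not provide massage or bodywork services → Fleet Permit exemption does not apply.
[R3] is a sole proprietorship; seating 104 < 126 → Compliance License not required.
[R4] vehicles 20 ≥ 14; seating 104 ≥ 78 → Fleet Permit required.
[R5] seating 104 < 158; vehicles 20 ≤ 21 → Compliance Permit required.
[R6] seating 104 ≤ 138; provides lodging to guests → Regulatory License required.
[R7] seating 104 ≥ 74; vehicles 20 < 32 → Municipal Permit not required.
[R8] is a sole proprietorship; vehicles 20 ≤ 29 → Sole Proprietor Registration required.
[R9] is a sole proprietorship (not: is a registered nonprofit); vehicles 20 ≤ 26 → Trade Authorization not required.

Compliance Permit, Fleet Permit, Regulatory License, Sole Proprietor Permit, Sole Proprietor Registration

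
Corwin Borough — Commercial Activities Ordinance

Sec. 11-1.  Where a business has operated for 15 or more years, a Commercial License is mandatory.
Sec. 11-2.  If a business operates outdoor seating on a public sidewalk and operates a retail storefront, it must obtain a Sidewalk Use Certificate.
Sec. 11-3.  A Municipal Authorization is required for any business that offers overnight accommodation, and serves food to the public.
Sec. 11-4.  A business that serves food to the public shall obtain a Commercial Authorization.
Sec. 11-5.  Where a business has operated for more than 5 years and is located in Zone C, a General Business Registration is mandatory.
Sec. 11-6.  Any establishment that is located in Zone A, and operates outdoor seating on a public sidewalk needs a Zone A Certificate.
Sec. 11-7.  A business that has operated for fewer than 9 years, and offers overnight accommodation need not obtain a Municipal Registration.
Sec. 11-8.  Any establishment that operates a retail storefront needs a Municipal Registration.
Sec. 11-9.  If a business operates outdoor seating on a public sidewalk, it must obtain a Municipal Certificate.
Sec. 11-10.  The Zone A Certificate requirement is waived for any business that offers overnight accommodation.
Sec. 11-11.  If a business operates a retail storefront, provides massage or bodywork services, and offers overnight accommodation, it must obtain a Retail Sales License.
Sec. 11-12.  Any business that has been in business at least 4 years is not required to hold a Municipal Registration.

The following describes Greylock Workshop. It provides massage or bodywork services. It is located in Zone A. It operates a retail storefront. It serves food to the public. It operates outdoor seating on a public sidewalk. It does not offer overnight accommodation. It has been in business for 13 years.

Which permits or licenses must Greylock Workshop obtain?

Commercial Authorization, Municipal Certificate, Sidewalk Use Certificate, Zone A Certificate

Sec. 11-1. years in business 13 < 15 → Commercial License not required.
Sec. 11-2. operates outdoor seating on a public sidewalk; operates a retail storefront → Sidewalk Use Certificate required.
Sec. 11-3. does not offer overnight accommodation; serves food to the public → Municipal Authorization not required.
Sec. 11-4. serves food to the public → Commercial Authorization required.
Sec. 11-5. years in business 13 > 5; is located in Zone A (not: is located in Zone C) → General Business Registration not required.
Sec. 11-6. is located in Zone A; operates outdoor seating on a public sidewalk → Zone A Certificate required.
Sec. 11-7. years in business 13 ≥ 9; does not offer overnight accommodation → Municipal Registration exemption does not apply.
Sec. 11-8. operates a retail storefront → Municipal Registration required.
Sec. 11-9. operates outdoor seating on a public sidewalk → Municipal Certificate required.
Sec. 11-10. does not offer overnight accommodation → Zone A Certificate exemption does not apply.
Sec. 11-11. operates a retail storefront; provides massage or bodywork services; does not offer overnight accommodation → Retail Sales License not required.
Sec. 11-12. years in business 13 ≥ 4 → exempt from Municipal Registration.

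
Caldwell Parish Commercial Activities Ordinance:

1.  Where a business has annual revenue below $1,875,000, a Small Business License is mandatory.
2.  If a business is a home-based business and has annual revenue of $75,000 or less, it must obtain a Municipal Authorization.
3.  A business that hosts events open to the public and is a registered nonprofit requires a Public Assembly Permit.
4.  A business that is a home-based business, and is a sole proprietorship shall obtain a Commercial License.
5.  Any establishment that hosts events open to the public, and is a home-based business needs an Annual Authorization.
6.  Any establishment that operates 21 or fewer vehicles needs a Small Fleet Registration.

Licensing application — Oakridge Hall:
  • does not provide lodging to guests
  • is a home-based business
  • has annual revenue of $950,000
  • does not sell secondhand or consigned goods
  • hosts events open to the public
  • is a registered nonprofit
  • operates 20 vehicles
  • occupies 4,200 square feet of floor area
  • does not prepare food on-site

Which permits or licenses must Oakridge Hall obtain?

1. revenue $950,000 < $1,875,000 → Small Business License required.
2. is a home-based business; revenue $950,000 > $75,000 → Municipal Authorization not required.
3. hosts events open to the public; is a registered nonprofit → Public Assembly Permit required.
4. is a home-based business; is a registered nonprofit (not: is a sole proprietorship) → Commercial License not required.
5. hosts events open to the public; is a home-based business → Annual Authorization required.
6. vehicles 20 ≤ 21 → Small Fleet Registration required.

Annual Authorization, Public Assembly Permit, Small Business License, Small Fleet Registration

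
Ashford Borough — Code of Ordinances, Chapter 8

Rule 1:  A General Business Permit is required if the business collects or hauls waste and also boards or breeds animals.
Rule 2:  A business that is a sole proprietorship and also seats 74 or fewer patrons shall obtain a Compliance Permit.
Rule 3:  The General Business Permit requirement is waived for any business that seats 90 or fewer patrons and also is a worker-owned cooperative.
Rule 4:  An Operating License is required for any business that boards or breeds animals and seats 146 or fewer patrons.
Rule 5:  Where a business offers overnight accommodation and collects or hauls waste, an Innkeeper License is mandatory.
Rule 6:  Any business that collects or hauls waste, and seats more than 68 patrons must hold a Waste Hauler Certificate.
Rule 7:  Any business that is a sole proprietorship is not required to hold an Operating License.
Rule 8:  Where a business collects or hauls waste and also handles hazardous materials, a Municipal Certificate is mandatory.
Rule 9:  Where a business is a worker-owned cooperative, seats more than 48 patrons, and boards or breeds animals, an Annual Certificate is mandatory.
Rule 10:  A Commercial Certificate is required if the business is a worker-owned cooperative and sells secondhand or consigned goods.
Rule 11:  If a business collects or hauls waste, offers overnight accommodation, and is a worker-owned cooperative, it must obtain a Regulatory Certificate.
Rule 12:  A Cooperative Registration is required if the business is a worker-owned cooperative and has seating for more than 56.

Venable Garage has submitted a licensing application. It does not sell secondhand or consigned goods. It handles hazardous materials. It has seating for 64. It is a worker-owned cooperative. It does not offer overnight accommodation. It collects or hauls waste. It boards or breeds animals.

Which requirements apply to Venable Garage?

Annual Certificate, Cooperative Registration, Municipal Certificate, Operating License

Rule 1: collects or hauls waste; boards or breeds animals → General Business Permit required.
Rule 2: is a worker-owned cooperative (not: is a sole proprietorship); seating 64 ≤ 74 → Compliance Permit not required.
Rule 3: seating 64 ≤ 90; is a worker-owned cooperative → exempt from General Business Permit.
Rule 4: boards or breeds animals; seating 64 ≤ 146 → Operating License required.
Rule 5: does not offer overnight accommodation; collects or hauls waste → Innkeeper License not required.
Rule 6: collects or hauls waste; seating 64 ≤ 68 → Waste Hauler Certificate not required.
Rule 7: is a worker-owned cooperative (not: is a sole proprietorship) → Operating License exemption does not apply.
Rule 8: collects or hauls waste; handles hazardous materials → Municipal Certificate required.
Rule 9: is a worker-owned cooperative; seating 64 > 48; boards or breeds animals → Annual Certificate required.
Rule 10: is a worker-owned cooperative; does not sell secondhand or consigned goods → Commercial Certificate not required.
Rule 11: collects or hauls waste; does not offer overnight accommodation; is a worker-owned cooperative → Regulatory Certificate not required.
Rule 12: is a worker-owned cooperative; seating 64 > 56 → Cooperative Registration required.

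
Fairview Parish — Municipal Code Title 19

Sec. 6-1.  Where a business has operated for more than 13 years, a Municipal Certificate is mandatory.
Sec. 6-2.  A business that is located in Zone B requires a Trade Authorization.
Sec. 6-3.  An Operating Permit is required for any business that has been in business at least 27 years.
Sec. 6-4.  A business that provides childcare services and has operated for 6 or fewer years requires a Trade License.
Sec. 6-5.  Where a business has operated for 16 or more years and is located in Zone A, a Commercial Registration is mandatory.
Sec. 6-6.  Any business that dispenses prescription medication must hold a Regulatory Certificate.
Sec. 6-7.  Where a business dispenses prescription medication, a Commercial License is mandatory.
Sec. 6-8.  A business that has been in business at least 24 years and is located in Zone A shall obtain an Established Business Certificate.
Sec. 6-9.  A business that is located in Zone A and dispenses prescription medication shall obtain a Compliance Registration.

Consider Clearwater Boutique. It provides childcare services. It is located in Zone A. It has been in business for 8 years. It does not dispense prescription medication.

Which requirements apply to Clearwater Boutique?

Sec. 6-1. years in business 8 ≤ 13 → Municipal Certificate not required.
Sec. 6-2. is located in Zone A (not: is located in Zone B) → Trade Authorization not required.
Sec. 6-3. years in business 8 < 27 → Operating Permit not required.
Sec. 6-4. provides childcare services; years in business 8 > 6 → Trade License not required.
Sec. 6-5. years in business 8 < 16; is located in Zone A → Commercial Registration not required.
Sec. 6-6. does not dispense prescription medication → Regulatory Certificate not required.
Sec. 6-7. does not dispense prescription medication → Commercial License not required.
Sec. 6-8. years in business 8 < 24; is located in Zone A → Established Business Certificate not required.
Sec. 6-9. is located in Zone A; does not dispense prescription medication → Compliance Registration not required.

None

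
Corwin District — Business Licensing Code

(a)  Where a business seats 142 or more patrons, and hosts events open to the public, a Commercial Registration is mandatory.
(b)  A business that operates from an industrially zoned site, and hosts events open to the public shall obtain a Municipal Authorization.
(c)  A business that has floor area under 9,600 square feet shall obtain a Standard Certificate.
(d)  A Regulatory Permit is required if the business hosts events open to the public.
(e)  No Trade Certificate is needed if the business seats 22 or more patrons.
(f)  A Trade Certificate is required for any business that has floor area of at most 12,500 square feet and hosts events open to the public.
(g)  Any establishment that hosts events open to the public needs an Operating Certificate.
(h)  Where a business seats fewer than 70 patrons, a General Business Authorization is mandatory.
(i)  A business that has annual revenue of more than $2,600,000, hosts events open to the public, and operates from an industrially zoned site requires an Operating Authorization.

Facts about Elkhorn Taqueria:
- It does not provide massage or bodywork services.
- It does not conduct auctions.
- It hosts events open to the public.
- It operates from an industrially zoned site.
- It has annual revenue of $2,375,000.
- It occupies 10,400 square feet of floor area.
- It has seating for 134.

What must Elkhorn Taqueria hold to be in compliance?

(a) seating 134 < 142; hosts events open to the public → Commercial Registration not required.
(b) operates from an industrially zoned site; hosts events open to the public → Municipal Authorization required.
(c) floor area 10,400 square feet ≥ 9,600 square feet → Standard Certificate not required.
(d) hosts events open to the public → Regulatory Permit required.
(e) seating 134 ≥ 22 → exempt from Trade Certificate.
(f) floor area 10,400 square feet ≤ 12,500 square feet; hosts events open to the public → Trade Certificate required.
(g) hosts events open to the public → Operating Certificate required.
(h) seating 134 ≥ 70 → General Business Authorization not required.
(i) revenue $2,375,000 ≤ $2,600,000; hosts events open to the public; operates from an industrially zoned site → Operating Authorization not required.

Municipal Authorization, Operating Certificate, Regulatory Permit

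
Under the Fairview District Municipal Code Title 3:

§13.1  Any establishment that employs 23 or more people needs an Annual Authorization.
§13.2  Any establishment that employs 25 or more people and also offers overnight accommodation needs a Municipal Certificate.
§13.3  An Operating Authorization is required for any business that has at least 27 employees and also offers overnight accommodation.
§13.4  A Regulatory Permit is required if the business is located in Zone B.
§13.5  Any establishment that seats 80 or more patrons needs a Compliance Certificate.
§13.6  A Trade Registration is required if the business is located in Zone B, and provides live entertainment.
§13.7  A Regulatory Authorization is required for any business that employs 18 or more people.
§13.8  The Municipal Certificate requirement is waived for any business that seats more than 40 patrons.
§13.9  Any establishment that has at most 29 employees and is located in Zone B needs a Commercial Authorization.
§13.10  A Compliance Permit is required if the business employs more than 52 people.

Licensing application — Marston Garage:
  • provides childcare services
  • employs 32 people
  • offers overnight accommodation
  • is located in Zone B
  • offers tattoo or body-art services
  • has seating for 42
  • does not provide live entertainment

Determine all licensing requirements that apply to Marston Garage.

Annual Authorization, Operating Authorization, Regulatory Authorization, Regulatory Permit

§13.1 employees 32 ≥ 23 → Annual Authorization required.
§13.2 employees 32 ≥ 25; offers overnight accommodation → Municipal Certificate required.
§13.3 employees 32 ≥ 27; offers overnight accommodation → Operating Authorization required.
§13.4 is located in Zone B → Regulatory Permit required.
§13.5 seating 42 < 80 → Compliance Certificate not required.
§13.6 is located in Zone B; does not provide live entertainment → Trade Registration not required.
§13.7 employees 32 ≥ 18 → Regulatory Authorization required.
§13.8 seating 42 > 40 → exempt from Municipal Certificate.
§13.9 employees 32 > 29; is located in Zone B → Commercial Authorization not required.
§13.10 employees 32 ≤ 52 → Compliance Permit not required.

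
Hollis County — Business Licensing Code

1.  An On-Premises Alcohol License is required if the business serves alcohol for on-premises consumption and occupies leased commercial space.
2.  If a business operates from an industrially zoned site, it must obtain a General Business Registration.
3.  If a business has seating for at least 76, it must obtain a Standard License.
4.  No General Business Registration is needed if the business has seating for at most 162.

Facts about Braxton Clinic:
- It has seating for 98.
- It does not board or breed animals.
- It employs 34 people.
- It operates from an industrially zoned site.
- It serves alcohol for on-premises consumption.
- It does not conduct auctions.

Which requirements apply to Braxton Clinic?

1. serves alcohol for on-premises consumption; operates from an industrially zoned site (not: occupies leased commercial space) → On-Premises Alcohol License not required.
2. operates from an industrially zoned site → General Business Registration required.
3. seating 98 ≥ 76 → Standard License required.
4. seating 98 ≤ 162 → exempt from General Business Registration.

Standard License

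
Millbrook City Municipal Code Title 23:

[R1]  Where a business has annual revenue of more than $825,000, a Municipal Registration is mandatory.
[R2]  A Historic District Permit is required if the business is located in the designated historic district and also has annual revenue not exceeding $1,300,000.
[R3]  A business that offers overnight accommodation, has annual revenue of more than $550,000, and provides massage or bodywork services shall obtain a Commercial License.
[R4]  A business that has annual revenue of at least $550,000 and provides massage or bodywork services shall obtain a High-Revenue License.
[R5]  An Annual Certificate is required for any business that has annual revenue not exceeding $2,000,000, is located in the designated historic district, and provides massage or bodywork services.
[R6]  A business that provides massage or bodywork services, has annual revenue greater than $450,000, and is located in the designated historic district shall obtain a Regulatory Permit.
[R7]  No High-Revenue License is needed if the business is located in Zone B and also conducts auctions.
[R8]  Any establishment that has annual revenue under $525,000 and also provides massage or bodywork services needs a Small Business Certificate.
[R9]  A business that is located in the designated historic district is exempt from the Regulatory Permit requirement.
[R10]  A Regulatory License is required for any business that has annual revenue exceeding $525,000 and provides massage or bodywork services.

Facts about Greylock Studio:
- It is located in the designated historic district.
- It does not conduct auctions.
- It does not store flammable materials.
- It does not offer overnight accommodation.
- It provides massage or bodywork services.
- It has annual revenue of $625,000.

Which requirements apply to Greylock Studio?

Annual Certificate, High-Revenue License, Historic District Permit, Regulatory License

[R1] revenue $625,000 ≤ $825,000 → Municipal Registration not required.
[R2] is located in the designated historic district; revenue $625,000 ≤ $1,300,000 → Historic District Permit required.
[R3] does not offer overnight accommodation; revenue $625,000 > $550,000; provides massage or bodywork services → Commercial License not required.
[R4] revenue $625,000 ≥ $550,000; provides massage or bodywork services → High-Revenue License required.
[R5] revenue $625,000 ≤ $2,000,000; is located in the designated historic district; provides massage or bodywork services → Annual Certificate required.
[R6] provides massage or bodywork services; revenue $625,000 > $450,000; is located in the designated historic district → Regulatory Permit required.
[R7] is located in the designated historic district (not: is located in Zone B); does not conduct auctions → High-Revenue License exemption does not apply.
[R8] revenue $625,000 ≥ $525,000; provides massage or bodywork services → Small Business Certificate not required.
[R9] is located in the designated historic district → exempt from Regulatory Permit.
[R10] revenue $625,000 > $525,000; provides massage or bodywork services → Regulatory License required.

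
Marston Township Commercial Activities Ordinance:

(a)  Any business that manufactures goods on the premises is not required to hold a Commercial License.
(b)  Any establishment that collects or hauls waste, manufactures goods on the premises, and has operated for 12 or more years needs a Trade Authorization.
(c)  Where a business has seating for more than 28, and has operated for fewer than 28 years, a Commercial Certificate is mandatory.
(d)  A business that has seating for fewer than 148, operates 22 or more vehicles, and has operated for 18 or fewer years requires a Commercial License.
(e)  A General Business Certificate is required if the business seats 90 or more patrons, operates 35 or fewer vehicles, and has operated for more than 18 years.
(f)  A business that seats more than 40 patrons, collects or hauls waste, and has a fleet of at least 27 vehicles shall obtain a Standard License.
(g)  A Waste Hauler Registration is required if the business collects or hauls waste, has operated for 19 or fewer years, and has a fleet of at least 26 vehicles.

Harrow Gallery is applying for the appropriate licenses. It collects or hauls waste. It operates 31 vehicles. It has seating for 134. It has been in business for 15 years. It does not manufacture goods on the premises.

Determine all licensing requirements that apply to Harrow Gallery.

(a) does not manufacture goods on the premises → Commercial License exemption does not apply.
(b) collects or hauls waste; does not manufacture goods on the premises; years in business 15 ≥ 12 → Trade Authorization not required.
(c) seating 134 > 28; years in business 15 < 28 → Commercial Certificate required.
(d) seating 134 < 148; vehicles 31 ≥ 22; years in business 15 ≤ 18 → Commercial License required.
(e) seating 134 ≥ 90; vehicles 31 ≤ 35; years in business 15 ≤ 18 → General Business Certificate not required.
(f) seating 134 > 40; collects or hauls waste; vehicles 31 ≥ 27 → Standard License required.
(g) collects or hauls waste; years in business 15 ≤ 19; vehicles 31 ≥ 26 → Waste Hauler Registration required.

Commercial Certificate, Commercial License, Standard License, Waste Hauler Registration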